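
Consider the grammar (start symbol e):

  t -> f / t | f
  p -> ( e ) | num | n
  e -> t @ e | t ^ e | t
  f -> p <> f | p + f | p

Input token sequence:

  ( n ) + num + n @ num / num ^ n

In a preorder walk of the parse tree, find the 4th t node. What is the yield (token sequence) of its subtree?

num

[e [t [f [p ( [e [t [f [p n]]]] )] + [f [p num] + [f [p n]]]]] @ [e [t [f [p num]] / [t [f [p num]]]] ^ [e [t [f [p n]]]]]]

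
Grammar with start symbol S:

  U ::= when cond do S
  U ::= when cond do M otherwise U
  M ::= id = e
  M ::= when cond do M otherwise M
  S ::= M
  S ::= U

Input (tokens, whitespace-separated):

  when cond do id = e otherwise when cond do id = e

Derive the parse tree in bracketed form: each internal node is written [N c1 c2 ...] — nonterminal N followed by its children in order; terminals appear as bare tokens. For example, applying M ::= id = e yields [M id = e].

S
U
when cond do M otherwise U
when cond do id = e otherwise U
when cond do id = e otherwise when cond do S
when cond do id = e otherwise when cond do M
when cond do id = e otherwise when cond do id = e

[S [U when cond do [M id = e] otherwise [U when cond do [S [M id = e]]]]]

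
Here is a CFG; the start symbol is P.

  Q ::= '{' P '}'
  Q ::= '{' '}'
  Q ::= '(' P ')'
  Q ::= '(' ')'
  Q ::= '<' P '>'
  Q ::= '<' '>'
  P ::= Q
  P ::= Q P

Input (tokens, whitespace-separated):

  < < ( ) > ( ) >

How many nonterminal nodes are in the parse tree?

8

[P [Q < [P [Q < [P [Q ( )]] >] [P [Q ( )]]] >]]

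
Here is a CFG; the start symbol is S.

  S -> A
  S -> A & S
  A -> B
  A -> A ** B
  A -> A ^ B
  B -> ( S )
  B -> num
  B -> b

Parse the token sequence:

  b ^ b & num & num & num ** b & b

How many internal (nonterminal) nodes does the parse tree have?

[S [A [A [B b]] ^ [B b]] & [S [A [B num]] & [S [A [B num]] & [S [A [A [B num]] ** [B b]] & [S [A [B b]]]]]]]

19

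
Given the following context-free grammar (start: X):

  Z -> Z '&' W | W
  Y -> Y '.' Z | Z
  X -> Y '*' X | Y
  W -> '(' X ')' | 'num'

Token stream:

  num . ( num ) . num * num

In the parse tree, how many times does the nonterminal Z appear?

5

[X [Y [Y [Y [Z [W num]]] . [Z [W ( [X [Y [Z [W num]]]] )]]] . [Z [W num]]] * [X [Y [Z [W num]]]]]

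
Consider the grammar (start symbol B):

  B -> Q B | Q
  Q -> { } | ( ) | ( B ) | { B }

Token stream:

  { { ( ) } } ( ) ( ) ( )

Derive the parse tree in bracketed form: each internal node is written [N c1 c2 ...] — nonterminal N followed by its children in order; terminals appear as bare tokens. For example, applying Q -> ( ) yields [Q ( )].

B
Q B
{ B } B
{ Q } B
{ { B } } B
{ { Q } } B
{ { ( ) } } B
{ { ( ) } } Q B
{ { ( ) } } ( ) B
{ { ( ) } } ( ) Q B
{ { ( ) } } ( ) ( ) B
{ { ( ) } } ( ) ( ) Q
{ { ( ) } } ( ) ( ) ( )

[B [Q { [B [Q { [B [Q ( )]] }]] }] [B [Q ( )] [B [Q ( )] [B [Q ( )]]]]]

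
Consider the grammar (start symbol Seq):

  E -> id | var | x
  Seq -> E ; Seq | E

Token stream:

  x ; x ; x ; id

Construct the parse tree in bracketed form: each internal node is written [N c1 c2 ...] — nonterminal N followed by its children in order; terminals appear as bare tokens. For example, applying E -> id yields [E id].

Seq
E ; Seq
x ; Seq
x ; E ; Seq
x ; x ; Seq
x ; x ; E ; Seq
x ; x ; x ; Seq
x ; x ; x ; E
x ; x ; x ; id

[Seq [E x] ; [Seq [E x] ; [Seq [E x] ; [Seq [E id]]]]]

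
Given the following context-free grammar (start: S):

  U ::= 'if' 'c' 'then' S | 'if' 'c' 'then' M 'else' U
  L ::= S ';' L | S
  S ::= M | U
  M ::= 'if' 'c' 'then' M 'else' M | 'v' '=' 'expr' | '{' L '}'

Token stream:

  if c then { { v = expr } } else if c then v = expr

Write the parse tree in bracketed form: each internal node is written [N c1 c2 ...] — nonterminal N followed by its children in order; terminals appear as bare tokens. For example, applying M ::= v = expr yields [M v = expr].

[S [U if c then [M { [L [S [M { [L [S [M v = expr]]] }]]] }] else [U if c then [S [M v = expr]]]]]

S
U
if c then M else U
if c then { L } else U
if c then { S } else U
if c then { M } else U
if c then { { L } } else U
if c then { { S } } else U
if c then { { M } } else U
if c then { { v = expr } } else U
if c then { { v = expr } } else if c then S
if c then { { v = expr } } else if c then M
if c then { { v = expr } } else if c then v = expr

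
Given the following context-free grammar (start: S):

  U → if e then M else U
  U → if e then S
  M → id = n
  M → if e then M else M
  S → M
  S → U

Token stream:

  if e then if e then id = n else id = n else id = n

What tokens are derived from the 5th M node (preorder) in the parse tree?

id = n

[S [M if e then [M if e then [M id = n] else [M id = n]] else [M id = n]]]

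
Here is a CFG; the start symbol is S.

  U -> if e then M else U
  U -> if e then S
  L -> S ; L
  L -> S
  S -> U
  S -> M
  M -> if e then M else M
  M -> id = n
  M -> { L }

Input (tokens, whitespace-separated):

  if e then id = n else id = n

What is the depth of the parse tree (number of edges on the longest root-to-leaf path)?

[S [M if e then [M id = n] else [M id = n]]]

3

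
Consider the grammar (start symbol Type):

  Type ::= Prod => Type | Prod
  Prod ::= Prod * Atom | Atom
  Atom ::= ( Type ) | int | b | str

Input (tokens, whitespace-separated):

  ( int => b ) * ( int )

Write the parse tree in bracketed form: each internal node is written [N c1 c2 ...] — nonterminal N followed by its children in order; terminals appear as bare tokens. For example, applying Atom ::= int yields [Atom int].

Type
Prod
Prod * Atom
Atom * Atom
( Type ) * Atom
( Prod => Type ) * Atom
( Atom => Type ) * Atom
( int => Type ) * Atom
( int => Prod ) * Atom
( int => Atom ) * Atom
( int => b ) * Atom
( int => b ) * ( Type )
( int => b ) * ( Prod )
( int => b ) * ( Atom )
( int => b ) * ( int )

[Type [Prod [Prod [Atom ( [Type [Prod [Atom int]] => [Type [Prod [Atom b]]]] )]] * [Atom ( [Type [Prod [Atom int]]] )]]]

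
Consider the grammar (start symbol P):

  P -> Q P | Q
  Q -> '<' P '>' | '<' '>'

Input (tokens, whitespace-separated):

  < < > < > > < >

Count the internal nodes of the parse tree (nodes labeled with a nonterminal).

[P [Q < [P [Q < >] [P [Q < >]]] >] [P [Q < >]]]

8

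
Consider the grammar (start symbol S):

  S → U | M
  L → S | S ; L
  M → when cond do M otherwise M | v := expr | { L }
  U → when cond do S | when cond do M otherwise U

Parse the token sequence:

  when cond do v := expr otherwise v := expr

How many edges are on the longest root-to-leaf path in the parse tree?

[S [M when cond do [M v := expr] otherwise [M v := expr]]]

3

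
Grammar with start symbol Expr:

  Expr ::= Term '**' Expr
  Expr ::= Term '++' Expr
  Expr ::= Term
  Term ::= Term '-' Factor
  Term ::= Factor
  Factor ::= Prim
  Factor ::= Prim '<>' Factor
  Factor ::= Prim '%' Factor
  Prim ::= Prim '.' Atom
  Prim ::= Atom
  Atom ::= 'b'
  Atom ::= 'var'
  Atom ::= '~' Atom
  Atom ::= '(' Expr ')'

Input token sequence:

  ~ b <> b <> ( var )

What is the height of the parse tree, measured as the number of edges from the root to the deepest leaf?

[Expr [Term [Factor [Prim [Atom ~ [Atom b]]] <> [Factor [Prim [Atom b]] <> [Factor [Prim [Atom ( [Expr [Term [Factor [Prim [Atom var]]]]] )]]]]]]]

12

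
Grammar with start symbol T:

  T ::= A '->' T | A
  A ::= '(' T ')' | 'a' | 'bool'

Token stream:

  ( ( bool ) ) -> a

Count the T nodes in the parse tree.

4

[T [A ( [T [A ( [T [A bool]] )]] )] -> [T [A a]]]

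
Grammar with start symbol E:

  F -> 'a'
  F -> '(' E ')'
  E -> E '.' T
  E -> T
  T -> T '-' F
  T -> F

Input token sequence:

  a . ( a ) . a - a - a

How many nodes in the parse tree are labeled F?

[E [E [E [T [F a]]] . [T [F ( [E [T [F a]]] )]]] . [T [T [T [F a]] - [F a]] - [F a]]]

6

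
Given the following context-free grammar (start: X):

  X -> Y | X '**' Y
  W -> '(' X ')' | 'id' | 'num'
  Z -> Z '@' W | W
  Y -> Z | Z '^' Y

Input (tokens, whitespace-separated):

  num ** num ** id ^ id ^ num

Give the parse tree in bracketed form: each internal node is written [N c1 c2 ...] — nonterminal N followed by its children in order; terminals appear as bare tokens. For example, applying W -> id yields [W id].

X
X ** Y
X ** Y ** Y
Y ** Y ** Y
Z ** Y ** Y
W ** Y ** Y
num ** Y ** Y
num ** Z ** Y
num ** W ** Y
num ** num ** Y
num ** num ** Z ^ Y
num ** num ** W ^ Y
num ** num ** id ^ Y
num ** num ** id ^ Z ^ Y
num ** num ** id ^ W ^ Y
num ** num ** id ^ id ^ Y
num ** num ** id ^ id ^ Z
num ** num ** id ^ id ^ W
num ** num ** id ^ id ^ num

[X [X [X [Y [Z [W num]]]] ** [Y [Z [W num]]]] ** [Y [Z [W id]] ^ [Y [Z [W id]] ^ [Y [Z [W num]]]]]]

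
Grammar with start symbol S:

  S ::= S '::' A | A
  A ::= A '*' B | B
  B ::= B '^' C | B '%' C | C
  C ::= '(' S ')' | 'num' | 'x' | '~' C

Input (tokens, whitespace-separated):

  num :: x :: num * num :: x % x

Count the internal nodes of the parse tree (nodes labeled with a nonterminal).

21

[S [S [S [S [A [B [C num]]]] :: [A [B [C x]]]] :: [A [A [B [C num]]] * [B [C num]]]] :: [A [B [B [C x]] % [C x]]]]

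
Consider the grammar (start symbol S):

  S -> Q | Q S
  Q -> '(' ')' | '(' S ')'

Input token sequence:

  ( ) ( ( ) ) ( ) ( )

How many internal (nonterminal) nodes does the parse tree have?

[S [Q ( )] [S [Q ( [S [Q ( )]] )] [S [Q ( )] [S [Q ( )]]]]]

10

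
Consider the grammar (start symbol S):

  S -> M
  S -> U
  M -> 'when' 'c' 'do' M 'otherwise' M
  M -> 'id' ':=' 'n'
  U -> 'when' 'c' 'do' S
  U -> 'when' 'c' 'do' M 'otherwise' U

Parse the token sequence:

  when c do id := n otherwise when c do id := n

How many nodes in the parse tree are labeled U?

[S [U when c do [M id := n] otherwise [U when c do [S [M id := n]]]]]

2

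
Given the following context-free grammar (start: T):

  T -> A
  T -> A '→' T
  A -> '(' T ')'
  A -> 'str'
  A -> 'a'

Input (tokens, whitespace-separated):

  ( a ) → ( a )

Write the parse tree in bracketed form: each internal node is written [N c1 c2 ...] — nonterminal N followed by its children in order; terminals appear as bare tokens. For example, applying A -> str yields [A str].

[T [A ( [T [A a]] )] → [T [A ( [T [A a]] )]]]

T
A → T
( T ) → T
( A ) → T
( a ) → T
( a ) → A
( a ) → ( T )
( a ) → ( A )
( a ) → ( a )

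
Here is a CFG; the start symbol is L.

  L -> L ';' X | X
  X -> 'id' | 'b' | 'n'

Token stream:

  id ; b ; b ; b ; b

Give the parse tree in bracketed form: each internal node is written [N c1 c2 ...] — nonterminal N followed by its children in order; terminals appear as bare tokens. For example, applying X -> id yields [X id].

[L [L [L [L [L [X id]] ; [X b]] ; [X b]] ; [X b]] ; [X b]]

L
L ; X
L ; X ; X
L ; X ; X ; X
L ; X ; X ; X ; X
X ; X ; X ; X ; X
id ; X ; X ; X ; X
id ; b ; X ; X ; X
id ; b ; b ; X ; X
id ; b ; b ; b ; X
id ; b ; b ; b ; b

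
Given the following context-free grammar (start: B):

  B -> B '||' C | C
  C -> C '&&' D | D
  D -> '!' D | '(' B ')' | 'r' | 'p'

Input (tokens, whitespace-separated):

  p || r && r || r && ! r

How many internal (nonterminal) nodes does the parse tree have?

14

[B [B [B [C [D p]]] || [C [C [D r]] && [D r]]] || [C [C [D r]] && [D ! [D r]]]]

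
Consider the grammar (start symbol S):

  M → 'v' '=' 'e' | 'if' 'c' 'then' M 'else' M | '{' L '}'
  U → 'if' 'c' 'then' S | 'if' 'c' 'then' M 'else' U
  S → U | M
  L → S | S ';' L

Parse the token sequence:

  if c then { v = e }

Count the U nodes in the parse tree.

1

[S [U if c then [S [M { [L [S [M v = e]]] }]]]]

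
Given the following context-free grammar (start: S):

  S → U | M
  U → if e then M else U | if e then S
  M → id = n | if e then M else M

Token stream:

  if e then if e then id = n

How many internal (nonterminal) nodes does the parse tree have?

[S [U if e then [S [U if e then [S [M id = n]]]]]]

6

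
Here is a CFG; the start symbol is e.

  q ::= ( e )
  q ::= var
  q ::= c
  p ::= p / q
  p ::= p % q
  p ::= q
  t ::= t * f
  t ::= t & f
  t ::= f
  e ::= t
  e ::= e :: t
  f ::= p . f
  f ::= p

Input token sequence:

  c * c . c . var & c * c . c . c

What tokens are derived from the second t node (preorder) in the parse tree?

c * c . c . var & c

[e [t [t [t [t [f [p [q c]]]] * [f [p [q c]] . [f [p [q c]] . [f [p [q var]]]]]] & [f [p [q c]]]] * [f [p [q c]] . [f [p [q c]] . [f [p [q c]]]]]]]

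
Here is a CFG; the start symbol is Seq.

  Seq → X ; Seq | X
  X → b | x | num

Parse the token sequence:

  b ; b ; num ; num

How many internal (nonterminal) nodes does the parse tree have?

8

[Seq [X b] ; [Seq [X b] ; [Seq [X num] ; [Seq [X num]]]]]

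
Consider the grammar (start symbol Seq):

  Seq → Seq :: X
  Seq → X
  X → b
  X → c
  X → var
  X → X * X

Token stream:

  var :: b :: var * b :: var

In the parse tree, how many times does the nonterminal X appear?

[Seq [Seq [Seq [Seq [X var]] :: [X b]] :: [X [X var] * [X b]]] :: [X var]]

6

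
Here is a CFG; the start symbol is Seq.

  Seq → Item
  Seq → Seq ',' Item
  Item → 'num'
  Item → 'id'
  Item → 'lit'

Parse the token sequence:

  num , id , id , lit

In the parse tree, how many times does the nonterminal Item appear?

4

[Seq [Seq [Seq [Seq [Item num]] , [Item id]] , [Item id]] , [Item lit]]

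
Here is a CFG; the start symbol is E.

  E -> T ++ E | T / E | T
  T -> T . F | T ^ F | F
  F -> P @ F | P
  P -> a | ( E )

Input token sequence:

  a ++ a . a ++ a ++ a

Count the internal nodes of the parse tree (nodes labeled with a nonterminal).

[E [T [F [P a]]] ++ [E [T [T [F [P a]]] . [F [P a]]] ++ [E [T [F [P a]]] ++ [E [T [F [P a]]]]]]]

19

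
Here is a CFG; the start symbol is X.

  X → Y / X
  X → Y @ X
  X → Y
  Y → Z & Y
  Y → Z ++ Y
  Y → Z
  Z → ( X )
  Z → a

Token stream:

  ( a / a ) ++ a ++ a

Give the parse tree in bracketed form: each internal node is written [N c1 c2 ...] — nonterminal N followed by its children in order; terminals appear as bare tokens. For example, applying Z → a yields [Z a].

[X [Y [Z ( [X [Y [Z a]] / [X [Y [Z a]]]] )] ++ [Y [Z a] ++ [Y [Z a]]]]]

X
Y
Z ++ Y
( X ) ++ Y
( Y / X ) ++ Y
( Z / X ) ++ Y
( a / X ) ++ Y
( a / Y ) ++ Y
( a / Z ) ++ Y
( a / a ) ++ Y
( a / a ) ++ Z ++ Y
( a / a ) ++ a ++ Y
( a / a ) ++ a ++ Z
( a / a ) ++ a ++ a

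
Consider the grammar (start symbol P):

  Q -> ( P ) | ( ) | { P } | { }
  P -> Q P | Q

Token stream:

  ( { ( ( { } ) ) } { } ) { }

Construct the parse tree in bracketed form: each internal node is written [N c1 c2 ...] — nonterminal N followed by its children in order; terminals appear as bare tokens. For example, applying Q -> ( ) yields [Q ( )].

[P [Q ( [P [Q { [P [Q ( [P [Q ( [P [Q { }]] )]] )]] }] [P [Q { }]]] )] [P [Q { }]]]

P
Q P
( P ) P
( Q P ) P
( { P } P ) P
( { Q } P ) P
( { ( P ) } P ) P
( { ( Q ) } P ) P
( { ( ( P ) ) } P ) P
( { ( ( Q ) ) } P ) P
( { ( ( { } ) ) } P ) P
( { ( ( { } ) ) } Q ) P
( { ( ( { } ) ) } { } ) P
( { ( ( { } ) ) } { } ) Q
( { ( ( { } ) ) } { } ) { }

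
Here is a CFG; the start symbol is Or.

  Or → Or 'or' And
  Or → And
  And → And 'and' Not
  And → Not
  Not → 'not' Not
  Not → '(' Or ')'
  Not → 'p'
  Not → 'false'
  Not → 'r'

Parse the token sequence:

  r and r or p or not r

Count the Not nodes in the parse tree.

5

[Or [Or [Or [And [And [Not r]] and [Not r]]] or [And [Not p]]] or [And [Not not [Not r]]]]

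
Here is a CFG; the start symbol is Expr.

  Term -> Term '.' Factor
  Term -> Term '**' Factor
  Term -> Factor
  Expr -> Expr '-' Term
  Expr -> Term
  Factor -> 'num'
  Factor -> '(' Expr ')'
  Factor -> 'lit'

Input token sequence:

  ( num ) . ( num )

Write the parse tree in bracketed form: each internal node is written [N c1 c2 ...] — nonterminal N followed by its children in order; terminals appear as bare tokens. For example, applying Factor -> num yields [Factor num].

Expr
Term
Term . Factor
Factor . Factor
( Expr ) . Factor
( Term ) . Factor
( Factor ) . Factor
( num ) . Factor
( num ) . ( Expr )
( num ) . ( Term )
( num ) . ( Factor )
( num ) . ( num )

[Expr [Term [Term [Factor ( [Expr [Term [Factor num]]] )]] . [Factor ( [Expr [Term [Factor num]]] )]]]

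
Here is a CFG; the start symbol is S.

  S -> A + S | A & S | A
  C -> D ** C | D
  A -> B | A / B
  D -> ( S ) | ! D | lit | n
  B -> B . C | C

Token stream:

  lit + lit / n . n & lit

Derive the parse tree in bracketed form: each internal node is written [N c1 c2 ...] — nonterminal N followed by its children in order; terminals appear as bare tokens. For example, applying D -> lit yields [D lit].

S
A + S
B + S
C + S
D + S
lit + S
lit + A & S
lit + A / B & S
lit + B / B & S
lit + C / B & S
lit + D / B & S
lit + lit / B & S
lit + lit / B . C & S
lit + lit / C . C & S
lit + lit / D . C & S
lit + lit / n . C & S
lit + lit / n . D & S
lit + lit / n . n & S
lit + lit / n . n & A
lit + lit / n . n & B
lit + lit / n . n & C
lit + lit / n . n & D
lit + lit / n . n & lit

[S [A [B [C [D lit]]]] + [S [A [A [B [C [D lit]]]] / [B [B [C [D n]]] . [C [D n]]]] & [S [A [B [C [D lit]]]]]]]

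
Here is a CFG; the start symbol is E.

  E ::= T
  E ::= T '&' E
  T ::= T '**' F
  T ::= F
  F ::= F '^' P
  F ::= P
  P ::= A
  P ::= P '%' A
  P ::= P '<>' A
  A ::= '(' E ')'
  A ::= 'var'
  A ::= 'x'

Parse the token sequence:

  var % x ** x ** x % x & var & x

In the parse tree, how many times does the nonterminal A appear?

[E [T [T [T [F [P [P [A var]] % [A x]]]] ** [F [P [A x]]]] ** [F [P [P [A x]] % [A x]]]] & [E [T [F [P [A var]]]] & [E [T [F [P [A x]]]]]]]

7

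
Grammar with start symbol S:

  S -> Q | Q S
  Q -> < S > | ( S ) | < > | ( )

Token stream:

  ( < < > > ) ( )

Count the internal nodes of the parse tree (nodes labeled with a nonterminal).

[S [Q ( [S [Q < [S [Q < >]] >]] )] [S [Q ( )]]]

8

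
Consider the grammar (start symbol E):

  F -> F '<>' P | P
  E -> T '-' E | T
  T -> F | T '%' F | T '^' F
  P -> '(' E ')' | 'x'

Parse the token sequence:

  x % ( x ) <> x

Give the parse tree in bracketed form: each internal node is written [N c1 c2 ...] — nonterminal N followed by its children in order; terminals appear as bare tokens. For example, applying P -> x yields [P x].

[E [T [T [F [P x]]] % [F [F [P ( [E [T [F [P x]]]] )]] <> [P x]]]]

E
T
T % F
F % F
P % F
x % F
x % F <> P
x % P <> P
x % ( E ) <> P
x % ( T ) <> P
x % ( F ) <> P
x % ( P ) <> P
x % ( x ) <> P
x % ( x ) <> x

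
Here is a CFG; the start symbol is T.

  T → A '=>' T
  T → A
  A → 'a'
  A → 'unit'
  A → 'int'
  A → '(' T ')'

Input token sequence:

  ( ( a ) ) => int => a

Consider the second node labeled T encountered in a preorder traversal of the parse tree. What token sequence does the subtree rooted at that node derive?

( a )

[T [A ( [T [A ( [T [A a]] )]] )] => [T [A int] => [T [A a]]]]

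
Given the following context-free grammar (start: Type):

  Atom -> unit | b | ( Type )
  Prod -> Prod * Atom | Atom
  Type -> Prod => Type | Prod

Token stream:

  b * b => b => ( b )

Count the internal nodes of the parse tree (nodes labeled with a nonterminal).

14

[Type [Prod [Prod [Atom b]] * [Atom b]] => [Type [Prod [Atom b]] => [Type [Prod [Atom ( [Type [Prod [Atom b]]] )]]]]]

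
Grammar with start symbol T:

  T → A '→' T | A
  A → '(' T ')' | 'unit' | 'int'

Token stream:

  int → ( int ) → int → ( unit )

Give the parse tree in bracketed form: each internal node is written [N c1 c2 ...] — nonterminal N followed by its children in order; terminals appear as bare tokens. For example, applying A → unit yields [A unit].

[T [A int] → [T [A ( [T [A int]] )] → [T [A int] → [T [A ( [T [A unit]] )]]]]]

T
A → T
int → T
int → A → T
int → ( T ) → T
int → ( A ) → T
int → ( int ) → T
int → ( int ) → A → T
int → ( int ) → int → T
int → ( int ) → int → A
int → ( int ) → int → ( T )
int → ( int ) → int → ( A )
int → ( int ) → int → ( unit )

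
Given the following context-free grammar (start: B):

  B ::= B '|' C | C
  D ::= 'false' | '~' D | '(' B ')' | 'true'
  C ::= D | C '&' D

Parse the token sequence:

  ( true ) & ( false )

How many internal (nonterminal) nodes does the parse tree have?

[B [C [C [D ( [B [C [D true]]] )]] & [D ( [B [C [D false]]] )]]]

11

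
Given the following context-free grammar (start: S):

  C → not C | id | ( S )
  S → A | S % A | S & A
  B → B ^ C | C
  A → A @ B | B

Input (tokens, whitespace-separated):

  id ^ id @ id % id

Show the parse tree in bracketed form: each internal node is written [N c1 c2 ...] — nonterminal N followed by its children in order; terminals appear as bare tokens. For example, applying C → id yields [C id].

S
S % A
A % A
A @ B % A
B @ B % A
B ^ C @ B % A
C ^ C @ B % A
id ^ C @ B % A
id ^ id @ B % A
id ^ id @ C % A
id ^ id @ id % A
id ^ id @ id % B
id ^ id @ id % C
id ^ id @ id % id

[S [S [A [A [B [B [C id]] ^ [C id]]] @ [B [C id]]]] % [A [B [C id]]]]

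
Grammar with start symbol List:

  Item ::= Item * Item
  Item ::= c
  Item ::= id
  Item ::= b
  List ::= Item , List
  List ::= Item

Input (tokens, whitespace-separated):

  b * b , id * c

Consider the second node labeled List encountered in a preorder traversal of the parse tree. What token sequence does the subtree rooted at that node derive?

[List [Item [Item b] * [Item b]] , [List [Item [Item id] * [Item c]]]]

id * c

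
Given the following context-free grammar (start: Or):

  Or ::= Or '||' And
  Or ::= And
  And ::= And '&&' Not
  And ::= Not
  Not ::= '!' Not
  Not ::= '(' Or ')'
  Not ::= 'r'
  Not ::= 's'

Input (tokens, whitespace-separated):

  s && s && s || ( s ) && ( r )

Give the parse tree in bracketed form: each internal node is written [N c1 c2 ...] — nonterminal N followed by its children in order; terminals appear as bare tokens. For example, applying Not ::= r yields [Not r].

[Or [Or [And [And [And [Not s]] && [Not s]] && [Not s]]] || [And [And [Not ( [Or [And [Not s]]] )]] && [Not ( [Or [And [Not r]]] )]]]

Or
Or || And
And || And
And && Not || And
And && Not && Not || And
Not && Not && Not || And
s && Not && Not || And
s && s && Not || And
s && s && s || And
s && s && s || And && Not
s && s && s || Not && Not
s && s && s || ( Or ) && Not
s && s && s || ( And ) && Not
s && s && s || ( Not ) && Not
s && s && s || ( s ) && Not
s && s && s || ( s ) && ( Or )
s && s && s || ( s ) && ( And )
s && s && s || ( s ) && ( Not )
s && s && s || ( s ) && ( r )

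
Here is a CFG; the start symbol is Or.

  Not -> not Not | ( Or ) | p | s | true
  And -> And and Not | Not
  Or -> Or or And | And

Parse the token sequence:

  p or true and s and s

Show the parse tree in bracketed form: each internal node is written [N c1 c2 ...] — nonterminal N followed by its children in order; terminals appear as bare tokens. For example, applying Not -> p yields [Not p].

Or
Or or And
And or And
Not or And
p or And
p or And and Not
p or And and Not and Not
p or Not and Not and Not
p or true and Not and Not
p or true and s and Not
p or true and s and s

[Or [Or [And [Not p]]] or [And [And [And [Not true]] and [Not s]] and [Not s]]]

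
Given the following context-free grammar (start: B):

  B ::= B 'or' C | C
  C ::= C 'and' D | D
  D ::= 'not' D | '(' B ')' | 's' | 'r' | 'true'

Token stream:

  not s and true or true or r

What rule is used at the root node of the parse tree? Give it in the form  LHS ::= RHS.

[B [B [B [C [C [D not [D s]]] and [D true]]] or [C [D true]]] or [C [D r]]]

B ::= B 'or' C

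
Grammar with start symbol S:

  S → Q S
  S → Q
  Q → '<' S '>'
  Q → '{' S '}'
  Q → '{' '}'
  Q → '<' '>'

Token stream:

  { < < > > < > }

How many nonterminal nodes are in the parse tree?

8

[S [Q { [S [Q < [S [Q < >]] >] [S [Q < >]]] }]]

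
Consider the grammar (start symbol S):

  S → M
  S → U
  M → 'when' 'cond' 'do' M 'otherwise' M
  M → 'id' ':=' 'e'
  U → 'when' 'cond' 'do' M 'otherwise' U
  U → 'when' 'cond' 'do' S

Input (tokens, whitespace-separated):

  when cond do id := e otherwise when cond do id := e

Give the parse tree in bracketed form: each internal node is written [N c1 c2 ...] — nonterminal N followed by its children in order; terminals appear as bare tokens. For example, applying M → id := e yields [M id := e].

[S [U when cond do [M id := e] otherwise [U when cond do [S [M id := e]]]]]

S
U
when cond do M otherwise U
when cond do id := e otherwise U
when cond do id := e otherwise when cond do S
when cond do id := e otherwise when cond do M
when cond do id := e otherwise when cond do id := e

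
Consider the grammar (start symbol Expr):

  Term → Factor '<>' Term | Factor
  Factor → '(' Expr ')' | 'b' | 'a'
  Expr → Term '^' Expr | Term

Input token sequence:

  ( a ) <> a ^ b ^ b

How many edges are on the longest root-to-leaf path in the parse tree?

[Expr [Term [Factor ( [Expr [Term [Factor a]]] )] <> [Term [Factor a]]] ^ [Expr [Term [Factor b]] ^ [Expr [Term [Factor b]]]]]

6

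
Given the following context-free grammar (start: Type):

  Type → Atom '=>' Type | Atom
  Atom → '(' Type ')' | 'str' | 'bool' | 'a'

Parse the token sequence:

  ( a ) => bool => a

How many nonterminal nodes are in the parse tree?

8

[Type [Atom ( [Type [Atom a]] )] => [Type [Atom bool] => [Type [Atom a]]]]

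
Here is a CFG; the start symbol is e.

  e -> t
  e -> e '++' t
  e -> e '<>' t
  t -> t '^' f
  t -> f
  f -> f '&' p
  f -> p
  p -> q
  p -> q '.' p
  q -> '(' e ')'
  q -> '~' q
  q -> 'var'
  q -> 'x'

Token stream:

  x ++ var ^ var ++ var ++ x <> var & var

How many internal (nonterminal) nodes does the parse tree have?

32

[e [e [e [e [e [t [f [p [q x]]]]] ++ [t [t [f [p [q var]]]] ^ [f [p [q var]]]]] ++ [t [f [p [q var]]]]] ++ [t [f [p [q x]]]]] <> [t [f [f [p [q var]]] & [p [q var]]]]]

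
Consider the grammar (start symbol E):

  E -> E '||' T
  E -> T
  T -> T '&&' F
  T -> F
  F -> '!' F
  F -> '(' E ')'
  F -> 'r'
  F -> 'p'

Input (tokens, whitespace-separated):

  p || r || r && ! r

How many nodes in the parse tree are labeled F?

5

[E [E [E [T [F p]]] || [T [F r]]] || [T [T [F r]] && [F ! [F r]]]]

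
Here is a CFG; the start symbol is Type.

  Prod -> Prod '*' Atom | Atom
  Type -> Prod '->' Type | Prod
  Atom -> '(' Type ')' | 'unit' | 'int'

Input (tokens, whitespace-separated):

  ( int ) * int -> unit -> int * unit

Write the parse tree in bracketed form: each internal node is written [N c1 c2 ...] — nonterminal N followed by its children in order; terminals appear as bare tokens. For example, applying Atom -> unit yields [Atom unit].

Type
Prod -> Type
Prod * Atom -> Type
Atom * Atom -> Type
( Type ) * Atom -> Type
( Prod ) * Atom -> Type
( Atom ) * Atom -> Type
( int ) * Atom -> Type
( int ) * int -> Type
( int ) * int -> Prod -> Type
( int ) * int -> Atom -> Type
( int ) * int -> unit -> Type
( int ) * int -> unit -> Prod
( int ) * int -> unit -> Prod * Atom
( int ) * int -> unit -> Atom * Atom
( int ) * int -> unit -> int * Atom
( int ) * int -> unit -> int * unit

[Type [Prod [Prod [Atom ( [Type [Prod [Atom int]]] )]] * [Atom int]] -> [Type [Prod [Atom unit]] -> [Type [Prod [Prod [Atom int]] * [Atom unit]]]]]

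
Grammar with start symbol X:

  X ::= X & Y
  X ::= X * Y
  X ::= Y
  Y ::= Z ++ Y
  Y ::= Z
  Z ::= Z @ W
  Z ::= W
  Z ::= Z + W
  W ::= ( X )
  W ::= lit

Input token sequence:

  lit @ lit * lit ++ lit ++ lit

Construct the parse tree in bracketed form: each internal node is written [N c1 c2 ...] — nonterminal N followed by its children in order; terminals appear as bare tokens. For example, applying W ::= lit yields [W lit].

[X [X [Y [Z [Z [W lit]] @ [W lit]]]] * [Y [Z [W lit]] ++ [Y [Z [W lit]] ++ [Y [Z [W lit]]]]]]

X
X * Y
Y * Y
Z * Y
Z @ W * Y
W @ W * Y
lit @ W * Y
lit @ lit * Y
lit @ lit * Z ++ Y
lit @ lit * W ++ Y
lit @ lit * lit ++ Y
lit @ lit * lit ++ Z ++ Y
lit @ lit * lit ++ W ++ Y
lit @ lit * lit ++ lit ++ Y
lit @ lit * lit ++ lit ++ Z
lit @ lit * lit ++ lit ++ W
lit @ lit * lit ++ lit ++ lit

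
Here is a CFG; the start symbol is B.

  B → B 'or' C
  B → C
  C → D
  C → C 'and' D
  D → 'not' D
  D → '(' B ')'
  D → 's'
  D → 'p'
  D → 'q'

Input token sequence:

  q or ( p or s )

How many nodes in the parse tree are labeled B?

[B [B [C [D q]]] or [C [D ( [B [B [C [D p]]] or [C [D s]]] )]]]

4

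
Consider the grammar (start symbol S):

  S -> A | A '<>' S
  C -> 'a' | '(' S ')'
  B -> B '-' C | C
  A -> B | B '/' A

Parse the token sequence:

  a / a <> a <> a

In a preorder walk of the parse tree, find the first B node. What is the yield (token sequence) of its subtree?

a

[S [A [B [C a]] / [A [B [C a]]]] <> [S [A [B [C a]]] <> [S [A [B [C a]]]]]]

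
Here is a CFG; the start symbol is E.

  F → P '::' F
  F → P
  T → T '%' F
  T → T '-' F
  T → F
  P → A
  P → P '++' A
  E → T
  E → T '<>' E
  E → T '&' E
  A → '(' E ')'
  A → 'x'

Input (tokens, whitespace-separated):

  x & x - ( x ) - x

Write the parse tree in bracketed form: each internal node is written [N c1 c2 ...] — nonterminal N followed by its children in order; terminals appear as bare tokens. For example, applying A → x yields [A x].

[E [T [F [P [A x]]]] & [E [T [T [T [F [P [A x]]]] - [F [P [A ( [E [T [F [P [A x]]]]] )]]]] - [F [P [A x]]]]]]

E
T & E
F & E
P & E
A & E
x & E
x & T
x & T - F
x & T - F - F
x & F - F - F
x & P - F - F
x & A - F - F
x & x - F - F
x & x - P - F
x & x - A - F
x & x - ( E ) - F
x & x - ( T ) - F
x & x - ( F ) - F
x & x - ( P ) - F
x & x - ( A ) - F
x & x - ( x ) - F
x & x - ( x ) - P
x & x - ( x ) - A
x & x - ( x ) - x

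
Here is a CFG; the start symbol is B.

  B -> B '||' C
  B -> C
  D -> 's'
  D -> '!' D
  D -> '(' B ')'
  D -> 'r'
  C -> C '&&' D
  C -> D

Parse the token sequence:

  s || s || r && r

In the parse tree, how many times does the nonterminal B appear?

[B [B [B [C [D s]]] || [C [D s]]] || [C [C [D r]] && [D r]]]

3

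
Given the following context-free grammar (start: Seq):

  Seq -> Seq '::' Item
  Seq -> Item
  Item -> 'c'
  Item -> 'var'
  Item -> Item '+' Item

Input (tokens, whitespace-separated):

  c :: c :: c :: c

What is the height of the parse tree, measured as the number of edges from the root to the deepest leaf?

5

[Seq [Seq [Seq [Seq [Item c]] :: [Item c]] :: [Item c]] :: [Item c]]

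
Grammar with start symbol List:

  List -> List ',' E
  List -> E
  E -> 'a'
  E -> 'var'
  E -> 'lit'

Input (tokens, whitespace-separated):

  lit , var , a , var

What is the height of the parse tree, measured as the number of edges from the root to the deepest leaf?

5

[List [List [List [List [E lit]] , [E var]] , [E a]] , [E var]]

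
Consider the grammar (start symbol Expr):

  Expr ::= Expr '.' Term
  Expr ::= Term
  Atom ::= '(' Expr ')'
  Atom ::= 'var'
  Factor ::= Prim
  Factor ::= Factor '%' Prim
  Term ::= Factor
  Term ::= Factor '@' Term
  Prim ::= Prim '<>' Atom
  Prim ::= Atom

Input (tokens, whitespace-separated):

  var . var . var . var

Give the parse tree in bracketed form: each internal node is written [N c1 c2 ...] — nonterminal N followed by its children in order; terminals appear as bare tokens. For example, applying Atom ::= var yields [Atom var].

[Expr [Expr [Expr [Expr [Term [Factor [Prim [Atom var]]]]] . [Term [Factor [Prim [Atom var]]]]] . [Term [Factor [Prim [Atom var]]]]] . [Term [Factor [Prim [Atom var]]]]]

Expr
Expr . Term
Expr . Term . Term
Expr . Term . Term . Term
Term . Term . Term . Term
Factor . Term . Term . Term
Prim . Term . Term . Term
Atom . Term . Term . Term
var . Term . Term . Term
var . Factor . Term . Term
var . Prim . Term . Term
var . Atom . Term . Term
var . var . Term . Term
var . var . Factor . Term
var . var . Prim . Term
var . var . Atom . Term
var . var . var . Term
var . var . var . Factor
var . var . var . Prim
var . var . var . Atom
var . var . var . var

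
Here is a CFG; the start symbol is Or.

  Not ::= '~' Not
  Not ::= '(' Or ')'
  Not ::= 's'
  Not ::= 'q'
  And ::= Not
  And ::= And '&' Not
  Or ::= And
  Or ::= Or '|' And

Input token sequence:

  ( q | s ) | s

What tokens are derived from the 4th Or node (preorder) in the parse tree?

[Or [Or [And [Not ( [Or [Or [And [Not q]]] | [And [Not s]]] )]]] | [And [Not s]]]

q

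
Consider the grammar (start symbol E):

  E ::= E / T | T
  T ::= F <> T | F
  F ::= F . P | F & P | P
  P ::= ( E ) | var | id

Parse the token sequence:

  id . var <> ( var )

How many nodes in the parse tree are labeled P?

4

[E [T [F [F [P id]] . [P var]] <> [T [F [P ( [E [T [F [P var]]]] )]]]]]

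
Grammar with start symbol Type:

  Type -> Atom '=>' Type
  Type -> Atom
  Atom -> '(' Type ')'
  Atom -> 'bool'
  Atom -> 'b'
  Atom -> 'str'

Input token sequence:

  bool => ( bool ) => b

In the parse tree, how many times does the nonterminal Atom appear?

4

[Type [Atom bool] => [Type [Atom ( [Type [Atom bool]] )] => [Type [Atom b]]]]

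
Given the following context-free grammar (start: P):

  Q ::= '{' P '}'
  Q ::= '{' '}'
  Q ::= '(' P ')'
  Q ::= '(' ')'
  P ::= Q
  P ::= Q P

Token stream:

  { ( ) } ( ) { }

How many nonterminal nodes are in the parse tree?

[P [Q { [P [Q ( )]] }] [P [Q ( )] [P [Q { }]]]]

8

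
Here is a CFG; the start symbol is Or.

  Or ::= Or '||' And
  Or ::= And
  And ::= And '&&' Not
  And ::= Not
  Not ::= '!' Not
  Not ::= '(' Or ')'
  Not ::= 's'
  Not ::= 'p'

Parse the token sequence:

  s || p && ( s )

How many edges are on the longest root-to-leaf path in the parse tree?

[Or [Or [And [Not s]]] || [And [And [Not p]] && [Not ( [Or [And [Not s]]] )]]]

6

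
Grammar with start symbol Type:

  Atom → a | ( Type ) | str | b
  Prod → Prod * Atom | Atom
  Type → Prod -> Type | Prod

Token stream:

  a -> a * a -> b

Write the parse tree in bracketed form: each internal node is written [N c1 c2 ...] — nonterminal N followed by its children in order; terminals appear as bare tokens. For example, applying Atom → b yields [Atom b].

[Type [Prod [Atom a]] -> [Type [Prod [Prod [Atom a]] * [Atom a]] -> [Type [Prod [Atom b]]]]]

Type
Prod -> Type
Atom -> Type
a -> Type
a -> Prod -> Type
a -> Prod * Atom -> Type
a -> Atom * Atom -> Type
a -> a * Atom -> Type
a -> a * a -> Type
a -> a * a -> Prod
a -> a * a -> Atom
a -> a * a -> b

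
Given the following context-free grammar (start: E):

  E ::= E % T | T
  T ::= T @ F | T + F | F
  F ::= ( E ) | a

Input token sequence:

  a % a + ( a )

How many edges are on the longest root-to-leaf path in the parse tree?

6

[E [E [T [F a]]] % [T [T [F a]] + [F ( [E [T [F a]]] )]]]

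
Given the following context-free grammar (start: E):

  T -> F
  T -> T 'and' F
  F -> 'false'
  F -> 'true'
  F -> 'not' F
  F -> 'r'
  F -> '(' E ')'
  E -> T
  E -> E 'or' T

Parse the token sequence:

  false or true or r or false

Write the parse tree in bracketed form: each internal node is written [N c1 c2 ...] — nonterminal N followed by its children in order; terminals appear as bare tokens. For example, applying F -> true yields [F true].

E
E or T
E or T or T
E or T or T or T
T or T or T or T
F or T or T or T
false or T or T or T
false or F or T or T
false or true or T or T
false or true or F or T
false or true or r or T
false or true or r or F
false or true or r or false

[E [E [E [E [T [F false]]] or [T [F true]]] or [T [F r]]] or [T [F false]]]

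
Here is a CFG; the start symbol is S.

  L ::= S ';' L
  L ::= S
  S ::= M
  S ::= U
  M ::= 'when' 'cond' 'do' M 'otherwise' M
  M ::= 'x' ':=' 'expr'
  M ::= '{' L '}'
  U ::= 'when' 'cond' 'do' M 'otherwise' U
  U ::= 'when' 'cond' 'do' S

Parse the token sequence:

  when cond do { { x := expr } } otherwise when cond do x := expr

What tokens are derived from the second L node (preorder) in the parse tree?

x := expr

[S [U when cond do [M { [L [S [M { [L [S [M x := expr]]] }]]] }] otherwise [U when cond do [S [M x := expr]]]]]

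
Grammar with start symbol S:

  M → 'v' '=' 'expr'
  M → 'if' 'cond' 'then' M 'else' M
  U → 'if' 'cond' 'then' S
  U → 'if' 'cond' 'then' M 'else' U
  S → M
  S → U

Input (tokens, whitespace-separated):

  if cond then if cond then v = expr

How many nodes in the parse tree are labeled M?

[S [U if cond then [S [U if cond then [S [M v = expr]]]]]]

1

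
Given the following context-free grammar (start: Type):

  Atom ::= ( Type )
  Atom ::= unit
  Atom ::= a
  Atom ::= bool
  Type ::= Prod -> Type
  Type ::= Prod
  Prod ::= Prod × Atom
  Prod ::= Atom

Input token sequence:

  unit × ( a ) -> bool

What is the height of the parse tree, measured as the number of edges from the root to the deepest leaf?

6

[Type [Prod [Prod [Atom unit]] × [Atom ( [Type [Prod [Atom a]]] )]] -> [Type [Prod [Atom bool]]]]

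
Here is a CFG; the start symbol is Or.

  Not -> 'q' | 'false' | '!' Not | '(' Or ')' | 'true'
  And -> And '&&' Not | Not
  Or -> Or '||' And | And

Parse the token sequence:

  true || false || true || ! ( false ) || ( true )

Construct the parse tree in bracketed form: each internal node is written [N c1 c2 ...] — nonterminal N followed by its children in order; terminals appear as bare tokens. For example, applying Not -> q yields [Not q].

Or
Or || And
Or || And || And
Or || And || And || And
Or || And || And || And || And
And || And || And || And || And
Not || And || And || And || And
true || And || And || And || And
true || Not || And || And || And
true || false || And || And || And
true || false || Not || And || And
true || false || true || And || And
true || false || true || Not || And
true || false || true || ! Not || And
true || false || true || ! ( Or ) || And
true || false || true || ! ( And ) || And
true || false || true || ! ( Not ) || And
true || false || true || ! ( false ) || And
true || false || true || ! ( false ) || Not
true || false || true || ! ( false ) || ( Or )
true || false || true || ! ( false ) || ( And )
true || false || true || ! ( false ) || ( Not )
true || false || true || ! ( false ) || ( true )

[Or [Or [Or [Or [Or [And [Not true]]] || [And [Not false]]] || [And [Not true]]] || [And [Not ! [Not ( [Or [And [Not false]]] )]]]] || [And [Not ( [Or [And [Not true]]] )]]]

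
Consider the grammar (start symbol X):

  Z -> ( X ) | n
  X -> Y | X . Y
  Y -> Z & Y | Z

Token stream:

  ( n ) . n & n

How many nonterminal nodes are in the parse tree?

11

[X [X [Y [Z ( [X [Y [Z n]]] )]]] . [Y [Z n] & [Y [Z n]]]]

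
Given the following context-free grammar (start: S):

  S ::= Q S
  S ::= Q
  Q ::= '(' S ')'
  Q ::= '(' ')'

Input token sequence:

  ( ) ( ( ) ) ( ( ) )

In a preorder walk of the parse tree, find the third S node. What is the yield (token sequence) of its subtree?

[S [Q ( )] [S [Q ( [S [Q ( )]] )] [S [Q ( [S [Q ( )]] )]]]]

( )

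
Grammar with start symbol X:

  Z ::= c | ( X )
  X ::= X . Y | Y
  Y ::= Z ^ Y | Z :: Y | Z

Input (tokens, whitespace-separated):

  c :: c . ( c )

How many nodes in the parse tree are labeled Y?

4

[X [X [Y [Z c] :: [Y [Z c]]]] . [Y [Z ( [X [Y [Z c]]] )]]]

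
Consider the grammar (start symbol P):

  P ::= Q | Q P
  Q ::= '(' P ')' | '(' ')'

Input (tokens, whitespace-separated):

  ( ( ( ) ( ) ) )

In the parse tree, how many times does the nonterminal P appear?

[P [Q ( [P [Q ( [P [Q ( )] [P [Q ( )]]] )]] )]]

4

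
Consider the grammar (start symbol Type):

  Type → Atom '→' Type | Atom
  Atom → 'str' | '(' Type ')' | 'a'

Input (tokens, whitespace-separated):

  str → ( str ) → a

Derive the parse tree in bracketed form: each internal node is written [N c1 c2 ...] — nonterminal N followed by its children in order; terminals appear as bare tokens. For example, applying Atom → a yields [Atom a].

[Type [Atom str] → [Type [Atom ( [Type [Atom str]] )] → [Type [Atom a]]]]

Type
Atom → Type
str → Type
str → Atom → Type
str → ( Type ) → Type
str → ( Atom ) → Type
str → ( str ) → Type
str → ( str ) → Atom
str → ( str ) → a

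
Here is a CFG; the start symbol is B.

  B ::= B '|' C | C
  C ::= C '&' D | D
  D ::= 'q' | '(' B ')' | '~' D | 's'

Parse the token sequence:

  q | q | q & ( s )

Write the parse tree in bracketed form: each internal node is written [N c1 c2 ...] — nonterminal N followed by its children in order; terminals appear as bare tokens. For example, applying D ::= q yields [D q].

[B [B [B [C [D q]]] | [C [D q]]] | [C [C [D q]] & [D ( [B [C [D s]]] )]]]

B
B | C
B | C | C
C | C | C
D | C | C
q | C | C
q | D | C
q | q | C
q | q | C & D
q | q | D & D
q | q | q & D
q | q | q & ( B )
q | q | q & ( C )
q | q | q & ( D )
q | q | q & ( s )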